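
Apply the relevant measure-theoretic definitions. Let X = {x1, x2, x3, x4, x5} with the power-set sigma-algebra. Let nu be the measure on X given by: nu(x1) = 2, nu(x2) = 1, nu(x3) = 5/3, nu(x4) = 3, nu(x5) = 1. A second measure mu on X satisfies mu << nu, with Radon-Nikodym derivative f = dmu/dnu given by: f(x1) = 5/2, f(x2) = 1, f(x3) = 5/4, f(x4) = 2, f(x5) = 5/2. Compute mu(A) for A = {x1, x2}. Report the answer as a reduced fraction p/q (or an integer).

By the defining property of the Radon-Nikodym derivative, for every measurable set A,
  mu(A) = integral_A f dnu.
Since nu is a discrete measure concentrated on the atoms of X, the integral over A reduces to the sum
  mu(A) = sum_{x in A} f(x) * nu({x}).
Computing each term:
  x1: f(x1) * nu(x1) = 5/2 * 2 = 5.
  x2: f(x2) * nu(x2) = 1 * 1 = 1.
Summing: mu(A) = 5 + 1 = 6.

6


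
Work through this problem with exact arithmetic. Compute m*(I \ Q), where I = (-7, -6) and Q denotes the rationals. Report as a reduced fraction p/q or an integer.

The interval I = (-7, -6) has m(I) = -6 - (-7) = 1 (endpoints are measure-zero, so open/closed/half-open agree). Write I = (I cap Q) u (I \ Q). The rationals in I are countable, so m*(I cap Q) = 0 (cover each rational by intervals whose total length is arbitrarily small). By countable subadditivity m*(I) <= m*(I cap Q) + m*(I \ Q), hence m*(I \ Q) >= m(I) = 1. The reverse inequality m*(I \ Q) <= m*(I) = 1 is trivial since (I \ Q) is a subset of I. Therefore m*(I \ Q) = 1.

1


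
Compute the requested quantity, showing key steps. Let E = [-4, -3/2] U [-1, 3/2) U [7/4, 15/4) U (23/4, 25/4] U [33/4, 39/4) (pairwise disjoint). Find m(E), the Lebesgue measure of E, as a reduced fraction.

For pairwise disjoint intervals, m(union_i I_i) = sum_i m(I_i),
and m is invariant under swapping open/closed endpoints (single points have measure 0).
So m(E) = sum_i (b_i - a_i).
  I_1 has length -3/2 - (-4) = 5/2.
  I_2 has length 3/2 - (-1) = 5/2.
  I_3 has length 15/4 - 7/4 = 2.
  I_4 has length 25/4 - 23/4 = 1/2.
  I_5 has length 39/4 - 33/4 = 3/2.
Summing:
  m(E) = 5/2 + 5/2 + 2 + 1/2 + 3/2 = 9.

9


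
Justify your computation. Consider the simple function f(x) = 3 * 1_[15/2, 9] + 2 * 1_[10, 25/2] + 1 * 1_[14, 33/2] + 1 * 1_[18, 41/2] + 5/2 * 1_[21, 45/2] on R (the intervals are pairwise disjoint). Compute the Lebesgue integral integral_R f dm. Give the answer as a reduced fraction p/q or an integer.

For a simple function f = sum_i c_i * 1_{A_i} with disjoint A_i,
  integral f dm = sum_i c_i * m(A_i).
Lengths of the A_i:
  m(A_1) = 9 - 15/2 = 3/2.
  m(A_2) = 25/2 - 10 = 5/2.
  m(A_3) = 33/2 - 14 = 5/2.
  m(A_4) = 41/2 - 18 = 5/2.
  m(A_5) = 45/2 - 21 = 3/2.
Contributions c_i * m(A_i):
  (3) * (3/2) = 9/2.
  (2) * (5/2) = 5.
  (1) * (5/2) = 5/2.
  (1) * (5/2) = 5/2.
  (5/2) * (3/2) = 15/4.
Total: 9/2 + 5 + 5/2 + 5/2 + 15/4 = 73/4.

73/4


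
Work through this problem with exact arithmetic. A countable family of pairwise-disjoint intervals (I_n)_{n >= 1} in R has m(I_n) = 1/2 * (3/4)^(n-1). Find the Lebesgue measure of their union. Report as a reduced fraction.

By countable additivity of the Lebesgue measure on pairwise disjoint measurable sets,
  m(union_{n >= 1} I_n) = sum_{n >= 1} m(I_n) = sum_{n >= 1} a * r^(n-1),
  with a = 1/2 and r = 3/4.
Since 0 < r = 3/4 < 1, the geometric series converges:
  sum_{n >= 1} a * r^(n-1) = a / (1 - r).
  = 1/2 / (1 - 3/4)
  = 1/2 / (1/4)
  = 2.

2


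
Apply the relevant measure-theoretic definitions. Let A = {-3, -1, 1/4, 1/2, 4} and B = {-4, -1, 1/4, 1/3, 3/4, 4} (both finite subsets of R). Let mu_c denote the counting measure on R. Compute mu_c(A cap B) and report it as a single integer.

Counting measure on a finite set equals cardinality. mu_c(A cap B) = |A cap B| (elements appearing in both).
Enumerating the elements of A that also lie in B gives 3 element(s).
So mu_c(A cap B) = 3.

3


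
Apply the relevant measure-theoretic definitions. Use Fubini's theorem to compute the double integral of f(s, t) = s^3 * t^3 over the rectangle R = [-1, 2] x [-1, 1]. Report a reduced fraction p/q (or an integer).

f(s, t) is a tensor product of a function of s and a function of t, and both factors are bounded continuous (hence Lebesgue integrable) on the rectangle, so Fubini's theorem applies:
  integral_R f d(m x m) = (integral_a1^b1 s^3 ds) * (integral_a2^b2 t^3 dt).
Inner integral in s: integral_{-1}^{2} s^3 ds = (2^4 - (-1)^4)/4
  = 15/4.
Inner integral in t: integral_{-1}^{1} t^3 dt = (1^4 - (-1)^4)/4
  = 0.
Product: (15/4) * (0) = 0.

0


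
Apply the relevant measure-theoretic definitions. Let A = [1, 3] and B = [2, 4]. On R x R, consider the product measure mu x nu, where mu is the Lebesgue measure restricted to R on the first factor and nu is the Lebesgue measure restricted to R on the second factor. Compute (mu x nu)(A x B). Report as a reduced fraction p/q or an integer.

For a measurable rectangle A x B, the product measure satisfies
  (mu x nu)(A x B) = mu(A) * nu(B).
  mu(A) = 2.
  nu(B) = 2.
  (mu x nu)(A x B) = 2 * 2 = 4.

4


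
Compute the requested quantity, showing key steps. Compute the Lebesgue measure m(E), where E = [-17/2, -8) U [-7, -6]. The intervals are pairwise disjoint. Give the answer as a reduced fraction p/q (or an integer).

For pairwise disjoint intervals, m(union_i I_i) = sum_i m(I_i),
and m is invariant under swapping open/closed endpoints (single points have measure 0).
So m(E) = sum_i (b_i - a_i).
  I_1 has length -8 - (-17/2) = 1/2.
  I_2 has length -6 - (-7) = 1.
Summing:
  m(E) = 1/2 + 1 = 3/2.

3/2


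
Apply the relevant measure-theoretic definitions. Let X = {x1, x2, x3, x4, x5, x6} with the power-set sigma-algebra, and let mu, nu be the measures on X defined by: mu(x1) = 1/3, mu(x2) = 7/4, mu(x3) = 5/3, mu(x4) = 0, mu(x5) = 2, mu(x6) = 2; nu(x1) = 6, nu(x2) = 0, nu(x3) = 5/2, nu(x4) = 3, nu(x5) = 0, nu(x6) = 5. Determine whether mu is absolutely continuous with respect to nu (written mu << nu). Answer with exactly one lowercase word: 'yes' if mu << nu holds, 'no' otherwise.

mu << nu means: every nu-null measurable set is also mu-null; equivalently, for every atom x, if nu({x}) = 0 then mu({x}) = 0.
Checking each atom:
  x1: nu = 6 > 0 -> no constraint.
  x2: nu = 0, mu = 7/4 > 0 -> violates mu << nu.
  x3: nu = 5/2 > 0 -> no constraint.
  x4: nu = 3 > 0 -> no constraint.
  x5: nu = 0, mu = 2 > 0 -> violates mu << nu.
  x6: nu = 5 > 0 -> no constraint.
The atom(s) x2, x5 violate the condition (nu = 0 but mu > 0). Therefore mu is NOT absolutely continuous w.r.t. nu.

no


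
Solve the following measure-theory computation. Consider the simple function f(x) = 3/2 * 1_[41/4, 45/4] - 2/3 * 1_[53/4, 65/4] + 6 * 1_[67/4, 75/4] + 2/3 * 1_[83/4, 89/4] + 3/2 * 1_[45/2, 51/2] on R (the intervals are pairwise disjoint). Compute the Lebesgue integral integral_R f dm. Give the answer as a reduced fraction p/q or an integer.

For a simple function f = sum_i c_i * 1_{A_i} with disjoint A_i,
  integral f dm = sum_i c_i * m(A_i).
Lengths of the A_i:
  m(A_1) = 45/4 - 41/4 = 1.
  m(A_2) = 65/4 - 53/4 = 3.
  m(A_3) = 75/4 - 67/4 = 2.
  m(A_4) = 89/4 - 83/4 = 3/2.
  m(A_5) = 51/2 - 45/2 = 3.
Contributions c_i * m(A_i):
  (3/2) * (1) = 3/2.
  (-2/3) * (3) = -2.
  (6) * (2) = 12.
  (2/3) * (3/2) = 1.
  (3/2) * (3) = 9/2.
Total: 3/2 - 2 + 12 + 1 + 9/2 = 17.

17


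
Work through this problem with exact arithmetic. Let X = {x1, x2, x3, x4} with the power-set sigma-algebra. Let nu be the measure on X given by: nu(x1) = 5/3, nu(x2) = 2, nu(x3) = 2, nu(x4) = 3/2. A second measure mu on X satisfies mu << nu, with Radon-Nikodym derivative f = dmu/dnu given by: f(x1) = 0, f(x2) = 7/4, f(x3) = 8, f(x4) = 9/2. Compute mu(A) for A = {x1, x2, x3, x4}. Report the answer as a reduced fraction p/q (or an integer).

By the defining property of the Radon-Nikodym derivative, for every measurable set A,
  mu(A) = integral_A f dnu.
Since nu is a discrete measure concentrated on the atoms of X, the integral over A reduces to the sum
  mu(A) = sum_{x in A} f(x) * nu({x}).
Computing each term:
  x1: f(x1) * nu(x1) = 0 * 5/3 = 0.
  x2: f(x2) * nu(x2) = 7/4 * 2 = 7/2.
  x3: f(x3) * nu(x3) = 8 * 2 = 16.
  x4: f(x4) * nu(x4) = 9/2 * 3/2 = 27/4.
Summing: mu(A) = 0 + 7/2 + 16 + 27/4 = 105/4.

105/4


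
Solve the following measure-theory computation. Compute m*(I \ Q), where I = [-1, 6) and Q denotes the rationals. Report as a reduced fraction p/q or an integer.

The interval I = [-1, 6) has m(I) = 6 - (-1) = 7 (endpoints are measure-zero, so open/closed/half-open agree). Write I = (I cap Q) u (I \ Q). The rationals in I are countable, so m*(I cap Q) = 0 (cover each rational by intervals whose total length is arbitrarily small). By countable subadditivity m*(I) <= m*(I cap Q) + m*(I \ Q), hence m*(I \ Q) >= m(I) = 7. The reverse inequality m*(I \ Q) <= m*(I) = 7 is trivial since (I \ Q) is a subset of I. Therefore m*(I \ Q) = 7.

7


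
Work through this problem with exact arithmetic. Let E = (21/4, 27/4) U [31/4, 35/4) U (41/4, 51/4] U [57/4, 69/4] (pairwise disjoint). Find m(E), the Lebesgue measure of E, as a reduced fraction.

For pairwise disjoint intervals, m(union_i I_i) = sum_i m(I_i),
and m is invariant under swapping open/closed endpoints (single points have measure 0).
So m(E) = sum_i (b_i - a_i).
  I_1 has length 27/4 - 21/4 = 3/2.
  I_2 has length 35/4 - 31/4 = 1.
  I_3 has length 51/4 - 41/4 = 5/2.
  I_4 has length 69/4 - 57/4 = 3.
Summing:
  m(E) = 3/2 + 1 + 5/2 + 3 = 8.

8


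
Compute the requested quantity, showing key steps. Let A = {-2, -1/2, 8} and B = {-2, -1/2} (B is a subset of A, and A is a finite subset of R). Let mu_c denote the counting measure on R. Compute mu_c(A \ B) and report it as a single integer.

Counting measure assigns mu_c(E) = |E| (number of elements) when E is finite. For B subset A, A \ B is the set of elements of A not in B, so |A \ B| = |A| - |B|.
|A| = 3, |B| = 2, so mu_c(A \ B) = 3 - 2 = 1.

1


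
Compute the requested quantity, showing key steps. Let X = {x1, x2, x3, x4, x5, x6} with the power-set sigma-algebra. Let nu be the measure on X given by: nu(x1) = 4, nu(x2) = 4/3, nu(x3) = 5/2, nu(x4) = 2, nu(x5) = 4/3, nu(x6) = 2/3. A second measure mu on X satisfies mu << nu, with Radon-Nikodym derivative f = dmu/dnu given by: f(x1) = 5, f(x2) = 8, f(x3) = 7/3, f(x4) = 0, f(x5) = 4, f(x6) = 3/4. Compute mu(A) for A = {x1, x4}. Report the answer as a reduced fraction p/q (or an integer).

By the defining property of the Radon-Nikodym derivative, for every measurable set A,
  mu(A) = integral_A f dnu.
Since nu is a discrete measure concentrated on the atoms of X, the integral over A reduces to the sum
  mu(A) = sum_{x in A} f(x) * nu({x}).
Computing each term:
  x1: f(x1) * nu(x1) = 5 * 4 = 20.
  x4: f(x4) * nu(x4) = 0 * 2 = 0.
Summing: mu(A) = 20 + 0 = 20.

20


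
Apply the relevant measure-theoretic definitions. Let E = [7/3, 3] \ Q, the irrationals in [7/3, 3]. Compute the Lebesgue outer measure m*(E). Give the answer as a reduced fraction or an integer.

The interval I = [7/3, 3] has m(I) = 3 - 7/3 = 2/3 (endpoints are measure-zero, so open/closed/half-open agree). Write I = (I cap Q) u (I \ Q). The rationals in I are countable, so m*(I cap Q) = 0 (cover each rational by intervals whose total length is arbitrarily small). By countable subadditivity m*(I) <= m*(I cap Q) + m*(I \ Q), hence m*(I \ Q) >= m(I) = 2/3. The reverse inequality m*(I \ Q) <= m*(I) = 2/3 is trivial since (I \ Q) is a subset of I. Therefore m*(I \ Q) = 2/3.

2/3


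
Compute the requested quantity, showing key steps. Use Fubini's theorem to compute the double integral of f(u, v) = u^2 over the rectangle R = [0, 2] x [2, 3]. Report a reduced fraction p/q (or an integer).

f(u, v) is a tensor product of a function of u and a function of v, and both factors are bounded continuous (hence Lebesgue integrable) on the rectangle, so Fubini's theorem applies:
  integral_R f d(m x m) = (integral_a1^b1 u^2 du) * (integral_a2^b2 1 dv).
Inner integral in u: integral_{0}^{2} u^2 du = (2^3 - 0^3)/3
  = 8/3.
Inner integral in v: integral_{2}^{3} 1 dv = (3^1 - 2^1)/1
  = 1.
Product: (8/3) * (1) = 8/3.

8/3


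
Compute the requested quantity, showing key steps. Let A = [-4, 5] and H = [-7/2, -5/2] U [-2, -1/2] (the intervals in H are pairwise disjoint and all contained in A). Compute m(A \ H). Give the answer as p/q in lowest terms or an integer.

The ambient interval has length m(A) = 5 - (-4) = 9.
Since the holes are disjoint and sit inside A, by finite additivity
  m(H) = sum_i (b_i - a_i), and m(A \ H) = m(A) - m(H).
Computing the hole measures:
  m(H_1) = -5/2 - (-7/2) = 1.
  m(H_2) = -1/2 - (-2) = 3/2.
Summed: m(H) = 1 + 3/2 = 5/2.
So m(A \ H) = 9 - 5/2 = 13/2.

13/2


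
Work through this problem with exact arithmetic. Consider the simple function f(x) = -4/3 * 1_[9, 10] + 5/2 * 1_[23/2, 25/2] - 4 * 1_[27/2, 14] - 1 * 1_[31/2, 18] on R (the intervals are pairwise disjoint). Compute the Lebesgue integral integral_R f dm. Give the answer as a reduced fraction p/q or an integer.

For a simple function f = sum_i c_i * 1_{A_i} with disjoint A_i,
  integral f dm = sum_i c_i * m(A_i).
Lengths of the A_i:
  m(A_1) = 10 - 9 = 1.
  m(A_2) = 25/2 - 23/2 = 1.
  m(A_3) = 14 - 27/2 = 1/2.
  m(A_4) = 18 - 31/2 = 5/2.
Contributions c_i * m(A_i):
  (-4/3) * (1) = -4/3.
  (5/2) * (1) = 5/2.
  (-4) * (1/2) = -2.
  (-1) * (5/2) = -5/2.
Total: -4/3 + 5/2 - 2 - 5/2 = -10/3.

-10/3


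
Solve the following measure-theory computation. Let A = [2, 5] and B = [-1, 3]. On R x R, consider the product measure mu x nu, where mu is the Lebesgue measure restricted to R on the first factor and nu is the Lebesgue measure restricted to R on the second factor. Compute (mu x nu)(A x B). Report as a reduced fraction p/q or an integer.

For a measurable rectangle A x B, the product measure satisfies
  (mu x nu)(A x B) = mu(A) * nu(B).
  mu(A) = 3.
  nu(B) = 4.
  (mu x nu)(A x B) = 3 * 4 = 12.

12


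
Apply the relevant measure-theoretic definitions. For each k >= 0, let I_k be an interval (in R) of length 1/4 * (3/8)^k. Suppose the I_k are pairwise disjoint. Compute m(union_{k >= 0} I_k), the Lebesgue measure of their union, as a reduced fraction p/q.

By countable additivity of the Lebesgue measure on pairwise disjoint measurable sets,
  m(union_{k >= 0} I_k) = sum_{k >= 0} m(I_k) = sum_{k >= 0} a * r^k,
  with a = 1/4 and r = 3/8.
Since 0 < r = 3/8 < 1, the geometric series converges:
  sum_{k >= 0} a * r^k = a / (1 - r).
  = 1/4 / (1 - 3/8)
  = 1/4 / (5/8)
  = 2/5.

2/5


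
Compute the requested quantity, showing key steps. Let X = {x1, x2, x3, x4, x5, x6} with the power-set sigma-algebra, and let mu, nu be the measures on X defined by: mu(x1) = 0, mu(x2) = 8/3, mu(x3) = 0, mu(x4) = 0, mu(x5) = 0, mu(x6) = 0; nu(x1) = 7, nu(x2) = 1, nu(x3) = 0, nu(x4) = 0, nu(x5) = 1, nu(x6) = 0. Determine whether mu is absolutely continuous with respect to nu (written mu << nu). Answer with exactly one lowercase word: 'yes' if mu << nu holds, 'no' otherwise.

mu << nu means: every nu-null measurable set is also mu-null; equivalently, for every atom x, if nu({x}) = 0 then mu({x}) = 0.
Checking each atom:
  x1: nu = 7 > 0 -> no constraint.
  x2: nu = 1 > 0 -> no constraint.
  x3: nu = 0, mu = 0 -> consistent with mu << nu.
  x4: nu = 0, mu = 0 -> consistent with mu << nu.
  x5: nu = 1 > 0 -> no constraint.
  x6: nu = 0, mu = 0 -> consistent with mu << nu.
No atom violates the condition. Therefore mu << nu.

yes


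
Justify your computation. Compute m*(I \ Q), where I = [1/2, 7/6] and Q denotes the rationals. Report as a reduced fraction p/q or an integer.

The interval I = [1/2, 7/6] has m(I) = 7/6 - 1/2 = 2/3 (endpoints are measure-zero, so open/closed/half-open agree). Write I = (I cap Q) u (I \ Q). The rationals in I are countable, so m*(I cap Q) = 0 (cover each rational by intervals whose total length is arbitrarily small). By countable subadditivity m*(I) <= m*(I cap Q) + m*(I \ Q), hence m*(I \ Q) >= m(I) = 2/3. The reverse inequality m*(I \ Q) <= m*(I) = 2/3 is trivial since (I \ Q) is a subset of I. Therefore m*(I \ Q) = 2/3.

2/3


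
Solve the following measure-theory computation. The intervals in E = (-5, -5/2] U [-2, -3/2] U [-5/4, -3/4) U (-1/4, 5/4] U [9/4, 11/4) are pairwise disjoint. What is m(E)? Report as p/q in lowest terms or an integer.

For pairwise disjoint intervals, m(union_i I_i) = sum_i m(I_i),
and m is invariant under swapping open/closed endpoints (single points have measure 0).
So m(E) = sum_i (b_i - a_i).
  I_1 has length -5/2 - (-5) = 5/2.
  I_2 has length -3/2 - (-2) = 1/2.
  I_3 has length -3/4 - (-5/4) = 1/2.
  I_4 has length 5/4 - (-1/4) = 3/2.
  I_5 has length 11/4 - 9/4 = 1/2.
Summing:
  m(E) = 5/2 + 1/2 + 1/2 + 3/2 + 1/2 = 11/2.

11/2


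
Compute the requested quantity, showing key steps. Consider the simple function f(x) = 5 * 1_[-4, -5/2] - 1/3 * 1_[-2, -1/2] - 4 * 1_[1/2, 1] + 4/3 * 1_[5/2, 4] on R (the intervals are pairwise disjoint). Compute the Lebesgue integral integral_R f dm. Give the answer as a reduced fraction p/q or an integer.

For a simple function f = sum_i c_i * 1_{A_i} with disjoint A_i,
  integral f dm = sum_i c_i * m(A_i).
Lengths of the A_i:
  m(A_1) = -5/2 - (-4) = 3/2.
  m(A_2) = -1/2 - (-2) = 3/2.
  m(A_3) = 1 - 1/2 = 1/2.
  m(A_4) = 4 - 5/2 = 3/2.
Contributions c_i * m(A_i):
  (5) * (3/2) = 15/2.
  (-1/3) * (3/2) = -1/2.
  (-4) * (1/2) = -2.
  (4/3) * (3/2) = 2.
Total: 15/2 - 1/2 - 2 + 2 = 7.

7


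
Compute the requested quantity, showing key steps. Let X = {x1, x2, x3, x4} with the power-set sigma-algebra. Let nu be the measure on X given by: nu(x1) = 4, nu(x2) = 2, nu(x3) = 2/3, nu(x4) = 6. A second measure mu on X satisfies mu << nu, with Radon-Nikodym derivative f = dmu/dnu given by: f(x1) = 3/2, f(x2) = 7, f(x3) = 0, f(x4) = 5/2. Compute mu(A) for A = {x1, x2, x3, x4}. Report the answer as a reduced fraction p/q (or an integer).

By the defining property of the Radon-Nikodym derivative, for every measurable set A,
  mu(A) = integral_A f dnu.
Since nu is a discrete measure concentrated on the atoms of X, the integral over A reduces to the sum
  mu(A) = sum_{x in A} f(x) * nu({x}).
Computing each term:
  x1: f(x1) * nu(x1) = 3/2 * 4 = 6.
  x2: f(x2) * nu(x2) = 7 * 2 = 14.
  x3: f(x3) * nu(x3) = 0 * 2/3 = 0.
  x4: f(x4) * nu(x4) = 5/2 * 6 = 15.
Summing: mu(A) = 6 + 14 + 0 + 15 = 35.

35


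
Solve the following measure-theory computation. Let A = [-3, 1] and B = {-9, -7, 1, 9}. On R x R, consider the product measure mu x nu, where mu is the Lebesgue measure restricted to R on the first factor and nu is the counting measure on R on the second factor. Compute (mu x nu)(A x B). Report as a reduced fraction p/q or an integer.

For a measurable rectangle A x B, the product measure satisfies
  (mu x nu)(A x B) = mu(A) * nu(B).
  mu(A) = 4.
  nu(B) = 4.
  (mu x nu)(A x B) = 4 * 4 = 16.

16


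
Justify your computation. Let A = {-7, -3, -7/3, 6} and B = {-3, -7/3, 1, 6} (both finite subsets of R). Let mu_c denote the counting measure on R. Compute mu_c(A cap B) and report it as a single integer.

Counting measure on a finite set equals cardinality. mu_c(A cap B) = |A cap B| (elements appearing in both).
Enumerating the elements of A that also lie in B gives 3 element(s).
So mu_c(A cap B) = 3.

3


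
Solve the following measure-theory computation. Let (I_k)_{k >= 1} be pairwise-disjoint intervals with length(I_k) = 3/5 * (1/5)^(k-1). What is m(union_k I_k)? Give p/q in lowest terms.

By countable additivity of the Lebesgue measure on pairwise disjoint measurable sets,
  m(union_{k >= 1} I_k) = sum_{k >= 1} m(I_k) = sum_{k >= 1} a * r^(k-1),
  with a = 3/5 and r = 1/5.
Since 0 < r = 1/5 < 1, the geometric series converges:
  sum_{k >= 1} a * r^(k-1) = a / (1 - r).
  = 3/5 / (1 - 1/5)
  = 3/5 / (4/5)
  = 3/4.

3/4


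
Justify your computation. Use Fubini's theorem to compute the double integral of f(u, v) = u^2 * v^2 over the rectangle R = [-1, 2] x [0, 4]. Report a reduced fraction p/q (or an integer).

f(u, v) is a tensor product of a function of u and a function of v, and both factors are bounded continuous (hence Lebesgue integrable) on the rectangle, so Fubini's theorem applies:
  integral_R f d(m x m) = (integral_a1^b1 u^2 du) * (integral_a2^b2 v^2 dv).
Inner integral in u: integral_{-1}^{2} u^2 du = (2^3 - (-1)^3)/3
  = 3.
Inner integral in v: integral_{0}^{4} v^2 dv = (4^3 - 0^3)/3
  = 64/3.
Product: (3) * (64/3) = 64.

64


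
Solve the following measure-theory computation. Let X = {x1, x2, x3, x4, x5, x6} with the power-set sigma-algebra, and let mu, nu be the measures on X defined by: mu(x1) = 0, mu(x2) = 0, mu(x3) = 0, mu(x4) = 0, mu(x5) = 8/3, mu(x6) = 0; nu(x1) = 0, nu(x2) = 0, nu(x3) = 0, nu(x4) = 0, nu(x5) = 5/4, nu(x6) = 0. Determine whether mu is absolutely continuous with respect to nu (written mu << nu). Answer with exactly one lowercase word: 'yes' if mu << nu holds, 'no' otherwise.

mu << nu means: every nu-null measurable set is also mu-null; equivalently, for every atom x, if nu({x}) = 0 then mu({x}) = 0.
Checking each atom:
  x1: nu = 0, mu = 0 -> consistent with mu << nu.
  x2: nu = 0, mu = 0 -> consistent with mu << nu.
  x3: nu = 0, mu = 0 -> consistent with mu << nu.
  x4: nu = 0, mu = 0 -> consistent with mu << nu.
  x5: nu = 5/4 > 0 -> no constraint.
  x6: nu = 0, mu = 0 -> consistent with mu << nu.
No atom violates the condition. Therefore mu << nu.

yes


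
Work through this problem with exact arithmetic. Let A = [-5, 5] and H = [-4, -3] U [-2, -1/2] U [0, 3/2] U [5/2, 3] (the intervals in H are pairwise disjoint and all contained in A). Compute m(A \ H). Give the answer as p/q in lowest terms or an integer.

The ambient interval has length m(A) = 5 - (-5) = 10.
Since the holes are disjoint and sit inside A, by finite additivity
  m(H) = sum_i (b_i - a_i), and m(A \ H) = m(A) - m(H).
Computing the hole measures:
  m(H_1) = -3 - (-4) = 1.
  m(H_2) = -1/2 - (-2) = 3/2.
  m(H_3) = 3/2 - 0 = 3/2.
  m(H_4) = 3 - 5/2 = 1/2.
Summed: m(H) = 1 + 3/2 + 3/2 + 1/2 = 9/2.
So m(A \ H) = 10 - 9/2 = 11/2.

11/2


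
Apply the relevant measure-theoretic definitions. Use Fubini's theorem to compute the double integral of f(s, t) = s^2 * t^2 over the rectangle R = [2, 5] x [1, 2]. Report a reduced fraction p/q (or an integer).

f(s, t) is a tensor product of a function of s and a function of t, and both factors are bounded continuous (hence Lebesgue integrable) on the rectangle, so Fubini's theorem applies:
  integral_R f d(m x m) = (integral_a1^b1 s^2 ds) * (integral_a2^b2 t^2 dt).
Inner integral in s: integral_{2}^{5} s^2 ds = (5^3 - 2^3)/3
  = 39.
Inner integral in t: integral_{1}^{2} t^2 dt = (2^3 - 1^3)/3
  = 7/3.
Product: (39) * (7/3) = 91.

91


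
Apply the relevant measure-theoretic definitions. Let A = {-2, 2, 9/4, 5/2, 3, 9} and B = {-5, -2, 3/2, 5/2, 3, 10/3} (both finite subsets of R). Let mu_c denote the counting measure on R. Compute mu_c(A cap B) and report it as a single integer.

Counting measure on a finite set equals cardinality. mu_c(A cap B) = |A cap B| (elements appearing in both).
Enumerating the elements of A that also lie in B gives 3 element(s).
So mu_c(A cap B) = 3.

3


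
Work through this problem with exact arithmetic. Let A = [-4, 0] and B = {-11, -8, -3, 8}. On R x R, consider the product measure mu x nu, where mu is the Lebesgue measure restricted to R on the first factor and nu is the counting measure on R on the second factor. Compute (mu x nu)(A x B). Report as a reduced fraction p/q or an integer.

For a measurable rectangle A x B, the product measure satisfies
  (mu x nu)(A x B) = mu(A) * nu(B).
  mu(A) = 4.
  nu(B) = 4.
  (mu x nu)(A x B) = 4 * 4 = 16.

16


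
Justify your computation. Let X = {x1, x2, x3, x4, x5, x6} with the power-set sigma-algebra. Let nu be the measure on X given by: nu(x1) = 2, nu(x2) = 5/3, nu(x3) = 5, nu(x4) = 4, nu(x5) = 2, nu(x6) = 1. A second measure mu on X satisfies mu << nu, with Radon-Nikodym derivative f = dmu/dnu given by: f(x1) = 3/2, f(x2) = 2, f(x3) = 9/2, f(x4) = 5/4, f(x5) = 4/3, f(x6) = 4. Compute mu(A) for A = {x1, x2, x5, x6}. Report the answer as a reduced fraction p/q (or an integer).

By the defining property of the Radon-Nikodym derivative, for every measurable set A,
  mu(A) = integral_A f dnu.
Since nu is a discrete measure concentrated on the atoms of X, the integral over A reduces to the sum
  mu(A) = sum_{x in A} f(x) * nu({x}).
Computing each term:
  x1: f(x1) * nu(x1) = 3/2 * 2 = 3.
  x2: f(x2) * nu(x2) = 2 * 5/3 = 10/3.
  x5: f(x5) * nu(x5) = 4/3 * 2 = 8/3.
  x6: f(x6) * nu(x6) = 4 * 1 = 4.
Summing: mu(A) = 3 + 10/3 + 8/3 + 4 = 13.

13


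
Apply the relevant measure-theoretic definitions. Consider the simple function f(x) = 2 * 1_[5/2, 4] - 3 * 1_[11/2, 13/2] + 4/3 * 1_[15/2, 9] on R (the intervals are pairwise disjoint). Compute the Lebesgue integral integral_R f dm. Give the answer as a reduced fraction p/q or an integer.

For a simple function f = sum_i c_i * 1_{A_i} with disjoint A_i,
  integral f dm = sum_i c_i * m(A_i).
Lengths of the A_i:
  m(A_1) = 4 - 5/2 = 3/2.
  m(A_2) = 13/2 - 11/2 = 1.
  m(A_3) = 9 - 15/2 = 3/2.
Contributions c_i * m(A_i):
  (2) * (3/2) = 3.
  (-3) * (1) = -3.
  (4/3) * (3/2) = 2.
Total: 3 - 3 + 2 = 2.

2


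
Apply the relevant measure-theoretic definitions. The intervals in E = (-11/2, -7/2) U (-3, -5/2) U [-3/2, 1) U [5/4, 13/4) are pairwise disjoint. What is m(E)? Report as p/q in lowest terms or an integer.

For pairwise disjoint intervals, m(union_i I_i) = sum_i m(I_i),
and m is invariant under swapping open/closed endpoints (single points have measure 0).
So m(E) = sum_i (b_i - a_i).
  I_1 has length -7/2 - (-11/2) = 2.
  I_2 has length -5/2 - (-3) = 1/2.
  I_3 has length 1 - (-3/2) = 5/2.
  I_4 has length 13/4 - 5/4 = 2.
Summing:
  m(E) = 2 + 1/2 + 5/2 + 2 = 7.

7


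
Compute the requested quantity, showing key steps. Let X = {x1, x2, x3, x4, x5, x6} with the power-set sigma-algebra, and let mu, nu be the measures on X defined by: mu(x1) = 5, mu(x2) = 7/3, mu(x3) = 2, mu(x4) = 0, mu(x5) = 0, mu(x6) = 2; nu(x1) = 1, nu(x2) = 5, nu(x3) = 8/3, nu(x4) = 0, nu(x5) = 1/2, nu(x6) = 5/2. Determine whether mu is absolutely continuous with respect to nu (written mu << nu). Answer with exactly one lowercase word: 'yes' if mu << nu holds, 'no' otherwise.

mu << nu means: every nu-null measurable set is also mu-null; equivalently, for every atom x, if nu({x}) = 0 then mu({x}) = 0.
Checking each atom:
  x1: nu = 1 > 0 -> no constraint.
  x2: nu = 5 > 0 -> no constraint.
  x3: nu = 8/3 > 0 -> no constraint.
  x4: nu = 0, mu = 0 -> consistent with mu << nu.
  x5: nu = 1/2 > 0 -> no constraint.
  x6: nu = 5/2 > 0 -> no constraint.
No atom violates the condition. Therefore mu << nu.

yes


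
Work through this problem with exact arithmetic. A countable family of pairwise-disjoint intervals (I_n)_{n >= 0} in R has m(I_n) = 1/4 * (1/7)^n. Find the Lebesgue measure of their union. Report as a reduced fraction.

By countable additivity of the Lebesgue measure on pairwise disjoint measurable sets,
  m(union_{n >= 0} I_n) = sum_{n >= 0} m(I_n) = sum_{n >= 0} a * r^n,
  with a = 1/4 and r = 1/7.
Since 0 < r = 1/7 < 1, the geometric series converges:
  sum_{n >= 0} a * r^n = a / (1 - r).
  = 1/4 / (1 - 1/7)
  = 1/4 / (6/7)
  = 7/24.

7/24


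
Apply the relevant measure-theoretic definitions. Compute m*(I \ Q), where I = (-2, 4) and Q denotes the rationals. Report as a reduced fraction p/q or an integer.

The interval I = (-2, 4) has m(I) = 4 - (-2) = 6 (endpoints are measure-zero, so open/closed/half-open agree). Write I = (I cap Q) u (I \ Q). The rationals in I are countable, so m*(I cap Q) = 0 (cover each rational by intervals whose total length is arbitrarily small). By countable subadditivity m*(I) <= m*(I cap Q) + m*(I \ Q), hence m*(I \ Q) >= m(I) = 6. The reverse inequality m*(I \ Q) <= m*(I) = 6 is trivial since (I \ Q) is a subset of I. Therefore m*(I \ Q) = 6.

6


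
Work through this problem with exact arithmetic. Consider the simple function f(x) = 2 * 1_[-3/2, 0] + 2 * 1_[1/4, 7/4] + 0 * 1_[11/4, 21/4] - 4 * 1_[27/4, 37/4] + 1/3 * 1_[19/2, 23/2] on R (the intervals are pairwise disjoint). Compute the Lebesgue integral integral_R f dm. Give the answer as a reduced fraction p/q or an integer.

For a simple function f = sum_i c_i * 1_{A_i} with disjoint A_i,
  integral f dm = sum_i c_i * m(A_i).
Lengths of the A_i:
  m(A_1) = 0 - (-3/2) = 3/2.
  m(A_2) = 7/4 - 1/4 = 3/2.
  m(A_3) = 21/4 - 11/4 = 5/2.
  m(A_4) = 37/4 - 27/4 = 5/2.
  m(A_5) = 23/2 - 19/2 = 2.
Contributions c_i * m(A_i):
  (2) * (3/2) = 3.
  (2) * (3/2) = 3.
  (0) * (5/2) = 0.
  (-4) * (5/2) = -10.
  (1/3) * (2) = 2/3.
Total: 3 + 3 + 0 - 10 + 2/3 = -10/3.

-10/3


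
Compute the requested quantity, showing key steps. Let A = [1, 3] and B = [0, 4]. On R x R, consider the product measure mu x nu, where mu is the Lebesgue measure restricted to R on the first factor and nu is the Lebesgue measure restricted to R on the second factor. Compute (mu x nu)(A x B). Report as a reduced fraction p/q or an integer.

For a measurable rectangle A x B, the product measure satisfies
  (mu x nu)(A x B) = mu(A) * nu(B).
  mu(A) = 2.
  nu(B) = 4.
  (mu x nu)(A x B) = 2 * 4 = 8.

8


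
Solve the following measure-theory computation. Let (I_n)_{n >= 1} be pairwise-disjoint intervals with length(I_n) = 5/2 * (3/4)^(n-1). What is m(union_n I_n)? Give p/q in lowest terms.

By countable additivity of the Lebesgue measure on pairwise disjoint measurable sets,
  m(union_{n >= 1} I_n) = sum_{n >= 1} m(I_n) = sum_{n >= 1} a * r^(n-1),
  with a = 5/2 and r = 3/4.
Since 0 < r = 3/4 < 1, the geometric series converges:
  sum_{n >= 1} a * r^(n-1) = a / (1 - r).
  = 5/2 / (1 - 3/4)
  = 5/2 / (1/4)
  = 10.

10


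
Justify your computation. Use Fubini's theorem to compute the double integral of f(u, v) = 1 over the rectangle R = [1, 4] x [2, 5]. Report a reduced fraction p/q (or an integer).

f(u, v) is a tensor product of a function of u and a function of v, and both factors are bounded continuous (hence Lebesgue integrable) on the rectangle, so Fubini's theorem applies:
  integral_R f d(m x m) = (integral_a1^b1 1 du) * (integral_a2^b2 1 dv).
Inner integral in u: integral_{1}^{4} 1 du = (4^1 - 1^1)/1
  = 3.
Inner integral in v: integral_{2}^{5} 1 dv = (5^1 - 2^1)/1
  = 3.
Product: (3) * (3) = 9.

9


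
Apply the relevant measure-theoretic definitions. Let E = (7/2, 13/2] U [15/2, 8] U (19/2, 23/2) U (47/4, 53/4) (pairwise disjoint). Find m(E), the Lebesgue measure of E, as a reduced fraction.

For pairwise disjoint intervals, m(union_i I_i) = sum_i m(I_i),
and m is invariant under swapping open/closed endpoints (single points have measure 0).
So m(E) = sum_i (b_i - a_i).
  I_1 has length 13/2 - 7/2 = 3.
  I_2 has length 8 - 15/2 = 1/2.
  I_3 has length 23/2 - 19/2 = 2.
  I_4 has length 53/4 - 47/4 = 3/2.
Summing:
  m(E) = 3 + 1/2 + 2 + 3/2 = 7.

7


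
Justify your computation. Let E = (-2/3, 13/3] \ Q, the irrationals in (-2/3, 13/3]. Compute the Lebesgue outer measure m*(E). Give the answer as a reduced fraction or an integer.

The interval I = (-2/3, 13/3] has m(I) = 13/3 - (-2/3) = 5 (endpoints are measure-zero, so open/closed/half-open agree). Write I = (I cap Q) u (I \ Q). The rationals in I are countable, so m*(I cap Q) = 0 (cover each rational by intervals whose total length is arbitrarily small). By countable subadditivity m*(I) <= m*(I cap Q) + m*(I \ Q), hence m*(I \ Q) >= m(I) = 5. The reverse inequality m*(I \ Q) <= m*(I) = 5 is trivial since (I \ Q) is a subset of I. Therefore m*(I \ Q) = 5.

5


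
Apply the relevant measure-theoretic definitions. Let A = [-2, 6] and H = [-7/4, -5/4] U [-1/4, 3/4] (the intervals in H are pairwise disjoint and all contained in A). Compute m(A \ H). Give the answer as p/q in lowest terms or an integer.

The ambient interval has length m(A) = 6 - (-2) = 8.
Since the holes are disjoint and sit inside A, by finite additivity
  m(H) = sum_i (b_i - a_i), and m(A \ H) = m(A) - m(H).
Computing the hole measures:
  m(H_1) = -5/4 - (-7/4) = 1/2.
  m(H_2) = 3/4 - (-1/4) = 1.
Summed: m(H) = 1/2 + 1 = 3/2.
So m(A \ H) = 8 - 3/2 = 13/2.

13/2


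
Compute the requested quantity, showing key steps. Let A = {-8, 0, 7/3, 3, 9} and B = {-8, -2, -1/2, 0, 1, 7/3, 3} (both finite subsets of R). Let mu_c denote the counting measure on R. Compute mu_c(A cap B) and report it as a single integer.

Counting measure on a finite set equals cardinality. mu_c(A cap B) = |A cap B| (elements appearing in both).
Enumerating the elements of A that also lie in B gives 4 element(s).
So mu_c(A cap B) = 4.

4


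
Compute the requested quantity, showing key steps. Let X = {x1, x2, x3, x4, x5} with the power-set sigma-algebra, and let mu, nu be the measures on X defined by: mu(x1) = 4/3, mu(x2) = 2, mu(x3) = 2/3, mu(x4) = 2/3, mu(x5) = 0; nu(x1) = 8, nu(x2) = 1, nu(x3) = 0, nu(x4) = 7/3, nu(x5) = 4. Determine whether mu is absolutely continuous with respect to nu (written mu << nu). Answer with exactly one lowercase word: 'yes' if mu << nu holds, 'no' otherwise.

mu << nu means: every nu-null measurable set is also mu-null; equivalently, for every atom x, if nu({x}) = 0 then mu({x}) = 0.
Checking each atom:
  x1: nu = 8 > 0 -> no constraint.
  x2: nu = 1 > 0 -> no constraint.
  x3: nu = 0, mu = 2/3 > 0 -> violates mu << nu.
  x4: nu = 7/3 > 0 -> no constraint.
  x5: nu = 4 > 0 -> no constraint.
The atom(s) x3 violate the condition (nu = 0 but mu > 0). Therefore mu is NOT absolutely continuous w.r.t. nu.

no


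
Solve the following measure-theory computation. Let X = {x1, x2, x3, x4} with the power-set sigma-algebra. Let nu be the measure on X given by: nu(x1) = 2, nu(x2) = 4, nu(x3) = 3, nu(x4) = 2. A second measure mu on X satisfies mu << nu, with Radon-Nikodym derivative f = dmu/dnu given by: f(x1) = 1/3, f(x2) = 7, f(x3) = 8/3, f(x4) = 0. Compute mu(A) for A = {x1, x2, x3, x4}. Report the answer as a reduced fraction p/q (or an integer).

By the defining property of the Radon-Nikodym derivative, for every measurable set A,
  mu(A) = integral_A f dnu.
Since nu is a discrete measure concentrated on the atoms of X, the integral over A reduces to the sum
  mu(A) = sum_{x in A} f(x) * nu({x}).
Computing each term:
  x1: f(x1) * nu(x1) = 1/3 * 2 = 2/3.
  x2: f(x2) * nu(x2) = 7 * 4 = 28.
  x3: f(x3) * nu(x3) = 8/3 * 3 = 8.
  x4: f(x4) * nu(x4) = 0 * 2 = 0.
Summing: mu(A) = 2/3 + 28 + 8 + 0 = 110/3.

110/3


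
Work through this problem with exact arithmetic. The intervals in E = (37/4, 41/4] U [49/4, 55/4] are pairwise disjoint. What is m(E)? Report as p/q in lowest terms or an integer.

For pairwise disjoint intervals, m(union_i I_i) = sum_i m(I_i),
and m is invariant under swapping open/closed endpoints (single points have measure 0).
So m(E) = sum_i (b_i - a_i).
  I_1 has length 41/4 - 37/4 = 1.
  I_2 has length 55/4 - 49/4 = 3/2.
Summing:
  m(E) = 1 + 3/2 = 5/2.

5/2


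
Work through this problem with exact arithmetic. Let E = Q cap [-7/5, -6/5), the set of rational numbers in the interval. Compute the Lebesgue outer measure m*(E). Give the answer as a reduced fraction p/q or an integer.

The set Q cap [-7/5, -6/5) is countable (a subset of the countable set Q). Lebesgue outer measure of any countable set is 0: each singleton {q} has m*({q}) = 0, and by countable subadditivity m*(union_k {q_k}) <= sum_k m*({q_k}) = sum_k 0 = 0. The reverse inequality m*(E) >= 0 is automatic. So m*(Q cap [-7/5, -6/5)) = 0.

0


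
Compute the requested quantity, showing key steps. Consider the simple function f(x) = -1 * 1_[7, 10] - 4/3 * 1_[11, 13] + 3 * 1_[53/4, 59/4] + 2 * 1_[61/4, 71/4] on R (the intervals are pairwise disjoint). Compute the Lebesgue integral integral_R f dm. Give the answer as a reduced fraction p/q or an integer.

For a simple function f = sum_i c_i * 1_{A_i} with disjoint A_i,
  integral f dm = sum_i c_i * m(A_i).
Lengths of the A_i:
  m(A_1) = 10 - 7 = 3.
  m(A_2) = 13 - 11 = 2.
  m(A_3) = 59/4 - 53/4 = 3/2.
  m(A_4) = 71/4 - 61/4 = 5/2.
Contributions c_i * m(A_i):
  (-1) * (3) = -3.
  (-4/3) * (2) = -8/3.
  (3) * (3/2) = 9/2.
  (2) * (5/2) = 5.
Total: -3 - 8/3 + 9/2 + 5 = 23/6.

23/6


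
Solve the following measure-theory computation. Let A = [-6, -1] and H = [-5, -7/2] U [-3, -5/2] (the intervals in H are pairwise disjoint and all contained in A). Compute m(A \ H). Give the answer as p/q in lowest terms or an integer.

The ambient interval has length m(A) = -1 - (-6) = 5.
Since the holes are disjoint and sit inside A, by finite additivity
  m(H) = sum_i (b_i - a_i), and m(A \ H) = m(A) - m(H).
Computing the hole measures:
  m(H_1) = -7/2 - (-5) = 3/2.
  m(H_2) = -5/2 - (-3) = 1/2.
Summed: m(H) = 3/2 + 1/2 = 2.
So m(A \ H) = 5 - 2 = 3.

3


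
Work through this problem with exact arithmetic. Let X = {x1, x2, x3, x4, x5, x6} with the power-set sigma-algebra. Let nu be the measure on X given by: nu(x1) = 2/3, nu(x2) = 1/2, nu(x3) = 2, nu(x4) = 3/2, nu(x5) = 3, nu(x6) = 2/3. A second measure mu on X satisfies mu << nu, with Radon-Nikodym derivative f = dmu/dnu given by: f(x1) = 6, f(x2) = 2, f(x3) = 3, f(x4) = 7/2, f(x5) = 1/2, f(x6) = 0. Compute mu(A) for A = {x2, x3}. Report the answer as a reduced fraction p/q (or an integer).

By the defining property of the Radon-Nikodym derivative, for every measurable set A,
  mu(A) = integral_A f dnu.
Since nu is a discrete measure concentrated on the atoms of X, the integral over A reduces to the sum
  mu(A) = sum_{x in A} f(x) * nu({x}).
Computing each term:
  x2: f(x2) * nu(x2) = 2 * 1/2 = 1.
  x3: f(x3) * nu(x3) = 3 * 2 = 6.
Summing: mu(A) = 1 + 6 = 7.

7


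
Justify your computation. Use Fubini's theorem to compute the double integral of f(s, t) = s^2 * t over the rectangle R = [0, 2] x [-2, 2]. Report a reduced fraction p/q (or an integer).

f(s, t) is a tensor product of a function of s and a function of t, and both factors are bounded continuous (hence Lebesgue integrable) on the rectangle, so Fubini's theorem applies:
  integral_R f d(m x m) = (integral_a1^b1 s^2 ds) * (integral_a2^b2 t dt).
Inner integral in s: integral_{0}^{2} s^2 ds = (2^3 - 0^3)/3
  = 8/3.
Inner integral in t: integral_{-2}^{2} t dt = (2^2 - (-2)^2)/2
  = 0.
Product: (8/3) * (0) = 0.

0


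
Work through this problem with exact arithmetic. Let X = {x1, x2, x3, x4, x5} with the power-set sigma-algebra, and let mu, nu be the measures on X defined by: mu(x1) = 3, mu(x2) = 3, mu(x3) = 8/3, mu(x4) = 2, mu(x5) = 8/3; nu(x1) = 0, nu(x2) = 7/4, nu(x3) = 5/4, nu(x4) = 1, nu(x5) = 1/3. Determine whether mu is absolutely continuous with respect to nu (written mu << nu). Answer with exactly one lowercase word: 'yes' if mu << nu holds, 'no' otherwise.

mu << nu means: every nu-null measurable set is also mu-null; equivalently, for every atom x, if nu({x}) = 0 then mu({x}) = 0.
Checking each atom:
  x1: nu = 0, mu = 3 > 0 -> violates mu << nu.
  x2: nu = 7/4 > 0 -> no constraint.
  x3: nu = 5/4 > 0 -> no constraint.
  x4: nu = 1 > 0 -> no constraint.
  x5: nu = 1/3 > 0 -> no constraint.
The atom(s) x1 violate the condition (nu = 0 but mu > 0). Therefore mu is NOT absolutely continuous w.r.t. nu.

no


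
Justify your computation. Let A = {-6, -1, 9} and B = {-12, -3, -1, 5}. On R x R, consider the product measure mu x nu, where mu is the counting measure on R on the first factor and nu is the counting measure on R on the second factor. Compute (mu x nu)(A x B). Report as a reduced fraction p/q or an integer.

For a measurable rectangle A x B, the product measure satisfies
  (mu x nu)(A x B) = mu(A) * nu(B).
  mu(A) = 3.
  nu(B) = 4.
  (mu x nu)(A x B) = 3 * 4 = 12.

12


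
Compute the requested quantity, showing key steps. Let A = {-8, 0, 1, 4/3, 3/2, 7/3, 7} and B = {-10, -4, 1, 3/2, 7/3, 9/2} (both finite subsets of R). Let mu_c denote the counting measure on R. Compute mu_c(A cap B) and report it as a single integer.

Counting measure on a finite set equals cardinality. mu_c(A cap B) = |A cap B| (elements appearing in both).
Enumerating the elements of A that also lie in B gives 3 element(s).
So mu_c(A cap B) = 3.

3


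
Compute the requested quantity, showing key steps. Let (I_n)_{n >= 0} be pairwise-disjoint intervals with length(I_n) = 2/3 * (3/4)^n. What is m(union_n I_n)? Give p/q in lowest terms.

By countable additivity of the Lebesgue measure on pairwise disjoint measurable sets,
  m(union_{n >= 0} I_n) = sum_{n >= 0} m(I_n) = sum_{n >= 0} a * r^n,
  with a = 2/3 and r = 3/4.
Since 0 < r = 3/4 < 1, the geometric series converges:
  sum_{n >= 0} a * r^n = a / (1 - r).
  = 2/3 / (1 - 3/4)
  = 2/3 / (1/4)
  = 8/3.

8/3
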